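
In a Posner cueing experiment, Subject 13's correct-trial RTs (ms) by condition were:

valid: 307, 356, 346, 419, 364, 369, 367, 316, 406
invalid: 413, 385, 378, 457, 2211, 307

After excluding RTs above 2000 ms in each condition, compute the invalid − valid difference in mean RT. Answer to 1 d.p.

26.9 ms

invalid: exclude 2211
M(valid) = 3250/9 = 361.111
M(invalid) = 1940/5 = 388.000
Difference = 388.000 − 361.111 = 26.889 ms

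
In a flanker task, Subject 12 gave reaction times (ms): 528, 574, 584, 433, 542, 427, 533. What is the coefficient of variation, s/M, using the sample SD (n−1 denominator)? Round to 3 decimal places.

0.122

n = 7, Σ = 3621, M = 517.2857
Σ(x−M)² = 23895.429; s = √(23895.429/6) = 63.1076
CV = 63.1076 / 517.2857 = 0.12200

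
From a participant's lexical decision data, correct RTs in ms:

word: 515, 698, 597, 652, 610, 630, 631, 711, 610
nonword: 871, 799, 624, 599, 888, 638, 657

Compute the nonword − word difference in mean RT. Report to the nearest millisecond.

M(word) = 5654/9 = 628.222
M(nonword) = 5076/7 = 725.143
Difference = 725.143 − 628.222 = 96.921 ms

97 ms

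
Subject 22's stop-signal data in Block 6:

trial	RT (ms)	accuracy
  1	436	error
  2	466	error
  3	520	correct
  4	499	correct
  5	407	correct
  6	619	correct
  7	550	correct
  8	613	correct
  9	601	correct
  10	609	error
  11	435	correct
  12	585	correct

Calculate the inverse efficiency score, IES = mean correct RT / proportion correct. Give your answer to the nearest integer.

715 ms

Correct trials (n=9): 520, 499, 407, 619, 550, 613, 601, 435, 585
Mean correct RT = 4829/9 = 536.5556 ms
Proportion correct = 9/12
IES = 536.5556 / (9/12) = 715.407 ms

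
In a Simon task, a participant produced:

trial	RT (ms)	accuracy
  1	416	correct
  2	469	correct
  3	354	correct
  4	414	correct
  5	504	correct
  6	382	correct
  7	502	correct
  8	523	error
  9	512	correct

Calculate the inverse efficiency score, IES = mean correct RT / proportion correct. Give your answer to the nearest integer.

500 ms

Correct trials (n=8): 416, 469, 354, 414, 504, 382, 502, 512
Mean correct RT = 3553/8 = 444.1250 ms
Proportion correct = 8/9
IES = 444.1250 / (8/9) = 499.641 ms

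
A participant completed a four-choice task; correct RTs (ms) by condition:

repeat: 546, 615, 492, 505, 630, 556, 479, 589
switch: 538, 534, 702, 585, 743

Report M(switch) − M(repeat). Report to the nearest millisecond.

69 ms

M(repeat) = 4412/8 = 551.500
M(switch) = 3102/5 = 620.400
Difference = 620.400 − 551.500 = 68.900 ms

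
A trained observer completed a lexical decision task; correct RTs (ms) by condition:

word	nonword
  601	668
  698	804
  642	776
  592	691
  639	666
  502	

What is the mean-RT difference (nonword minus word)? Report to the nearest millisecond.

109 ms

M(word) = 3674/6 = 612.333
M(nonword) = 3605/5 = 721.000
Difference = 721.000 − 612.333 = 108.667 ms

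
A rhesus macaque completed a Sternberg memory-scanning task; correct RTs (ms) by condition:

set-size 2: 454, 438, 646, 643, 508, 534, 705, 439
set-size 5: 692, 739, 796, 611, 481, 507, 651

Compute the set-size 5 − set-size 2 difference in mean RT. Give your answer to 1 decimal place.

93.7 ms

M(set-size 2) = 4367/8 = 545.875
M(set-size 5) = 4477/7 = 639.571
Difference = 639.571 − 545.875 = 93.696 ms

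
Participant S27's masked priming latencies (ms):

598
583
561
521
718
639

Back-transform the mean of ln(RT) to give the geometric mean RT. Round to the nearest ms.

600 ms

ln(RT): 6.3936, 6.3682, 6.3297, 6.2558, 6.5765, 6.4599
Mean ln(RT) = 38.3836/6 = 6.39727
Geometric mean = exp(6.39727) = 600.20 ms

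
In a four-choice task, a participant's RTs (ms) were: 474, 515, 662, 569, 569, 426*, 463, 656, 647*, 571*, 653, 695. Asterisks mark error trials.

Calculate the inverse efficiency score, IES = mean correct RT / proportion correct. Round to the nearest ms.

Correct trials (n=9): 474, 515, 662, 569, 569, 463, 656, 653, 695
Mean correct RT = 5256/9 = 584.0000 ms
Proportion correct = 9/12
IES = 584.0000 / (9/12) = 778.667 ms

779 ms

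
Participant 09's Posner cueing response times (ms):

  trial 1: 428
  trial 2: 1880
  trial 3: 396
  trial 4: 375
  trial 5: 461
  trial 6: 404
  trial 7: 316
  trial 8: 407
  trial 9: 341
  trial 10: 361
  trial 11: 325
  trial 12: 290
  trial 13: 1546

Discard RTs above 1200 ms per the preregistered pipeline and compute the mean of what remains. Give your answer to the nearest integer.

373 ms

Excluded: 1546, 1880
Retained (n=11): Σ = 4104
Mean = 4104/11 = 373.0909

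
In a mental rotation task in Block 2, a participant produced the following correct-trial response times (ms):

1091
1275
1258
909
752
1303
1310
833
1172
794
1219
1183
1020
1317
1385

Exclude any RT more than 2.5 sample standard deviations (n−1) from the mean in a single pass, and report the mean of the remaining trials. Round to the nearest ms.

1121 ms

n = 15, ΣRT = 16821, M = 1121.400
Σ(x−M)² = 617567.60; s = √(617567.60/14) = 210.029
Cutoffs: 1121.400 ± 2.5·210.029 → [596.3, 1646.5]
No RTs fall outside the cutoffs; all 15 retained. Mean = 16821/15 = 1121.400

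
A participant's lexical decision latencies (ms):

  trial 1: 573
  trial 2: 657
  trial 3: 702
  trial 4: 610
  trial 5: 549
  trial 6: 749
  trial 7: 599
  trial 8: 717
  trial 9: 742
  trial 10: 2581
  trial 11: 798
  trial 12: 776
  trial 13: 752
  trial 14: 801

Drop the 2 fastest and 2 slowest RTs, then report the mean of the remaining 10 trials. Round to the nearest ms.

Sorted: 549, 573, 599, 610, 657, 702, 717, 742, 749, 752, 776, 798, 801, 2581
Drop lowest 2 (549, 573) and highest 2 (801, 2581)
Remaining (n=10): Σ = 7102, mean = 7102/10 = 710.200

710 ms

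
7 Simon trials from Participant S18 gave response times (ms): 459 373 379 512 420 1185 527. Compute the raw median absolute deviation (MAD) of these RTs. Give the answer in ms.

Sorted: 373, 379, 420, 459, 512, 527, 1185 → median = 459
|x − 459|: 0, 86, 80, 53, 39, 726, 68
Sorted deviations: 0, 39, 53, 68, 80, 86, 726 → MAD = 68

68 ms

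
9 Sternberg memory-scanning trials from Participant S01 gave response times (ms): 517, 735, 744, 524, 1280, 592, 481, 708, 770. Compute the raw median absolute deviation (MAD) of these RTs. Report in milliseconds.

116 ms

Sorted: 481, 517, 524, 592, 708, 735, 744, 770, 1280 → median = 708
|x − 708|: 191, 27, 36, 184, 572, 116, 227, 0, 62
Sorted deviations: 0, 27, 36, 62, 116, 184, 191, 227, 572 → MAD = 116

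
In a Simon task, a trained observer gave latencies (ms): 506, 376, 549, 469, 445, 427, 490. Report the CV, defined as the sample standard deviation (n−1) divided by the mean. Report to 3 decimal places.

n = 7, Σ = 3262, M = 466.0000
Σ(x−M)² = 19136.000; s = √(19136.000/6) = 56.4742
CV = 56.4742 / 466.0000 = 0.12119

0.121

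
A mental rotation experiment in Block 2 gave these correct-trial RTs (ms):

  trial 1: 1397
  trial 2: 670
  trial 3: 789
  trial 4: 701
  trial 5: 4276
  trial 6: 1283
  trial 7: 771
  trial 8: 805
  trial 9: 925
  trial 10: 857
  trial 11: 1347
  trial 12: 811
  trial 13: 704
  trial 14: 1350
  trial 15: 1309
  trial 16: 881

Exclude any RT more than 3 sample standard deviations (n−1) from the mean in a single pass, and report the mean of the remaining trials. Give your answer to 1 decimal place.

n = 16, ΣRT = 18876, M = 1179.750
Σ(x−M)² = 11288163.00; s = √(11288163.00/15) = 867.493
Cutoffs: 1179.750 ± 3·867.493 → [-1422.7, 3782.2]
Outside: 4276 → excluded.
Retained (n=15): Σ = 14600, mean = 14600/15 = 973.333

973.3 ms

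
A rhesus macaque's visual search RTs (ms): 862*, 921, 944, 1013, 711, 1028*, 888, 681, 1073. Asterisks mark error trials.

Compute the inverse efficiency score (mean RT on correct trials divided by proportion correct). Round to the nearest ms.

Correct trials (n=7): 921, 944, 1013, 711, 888, 681, 1073
Mean correct RT = 6231/7 = 890.1429 ms
Proportion correct = 7/9
IES = 890.1429 / (7/9) = 1144.469 ms

1144 ms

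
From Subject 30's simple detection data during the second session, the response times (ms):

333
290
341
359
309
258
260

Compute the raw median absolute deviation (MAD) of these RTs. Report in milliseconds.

Sorted: 258, 260, 290, 309, 333, 341, 359 → median = 309
|x − 309|: 24, 19, 32, 50, 0, 51, 49
Sorted deviations: 0, 19, 24, 32, 49, 50, 51 → MAD = 32

32 ms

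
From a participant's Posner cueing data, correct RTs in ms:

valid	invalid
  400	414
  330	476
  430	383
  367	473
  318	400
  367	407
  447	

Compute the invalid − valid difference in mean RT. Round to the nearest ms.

46 ms

M(valid) = 2659/7 = 379.857
M(invalid) = 2553/6 = 425.500
Difference = 425.500 − 379.857 = 45.643 ms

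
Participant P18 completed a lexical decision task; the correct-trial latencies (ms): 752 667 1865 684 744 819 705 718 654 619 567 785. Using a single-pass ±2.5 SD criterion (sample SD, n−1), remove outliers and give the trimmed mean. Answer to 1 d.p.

701.3 ms

n = 12, ΣRT = 9579, M = 798.250
Σ(x−M)² = 1295474.25; s = √(1295474.25/11) = 343.177
Cutoffs: 798.250 ± 2.5·343.177 → [-59.7, 1656.2]
Outside: 1865 → excluded.
Retained (n=11): Σ = 7714, mean = 7714/11 = 701.273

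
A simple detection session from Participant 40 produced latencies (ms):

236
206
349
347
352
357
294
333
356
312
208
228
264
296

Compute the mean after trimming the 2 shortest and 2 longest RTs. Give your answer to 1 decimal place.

301.1 ms

Sorted: 206, 208, 228, 236, 264, 294, 296, 312, 333, 347, 349, 352, 356, 357
Drop lowest 2 (206, 208) and highest 2 (356, 357)
Remaining (n=10): Σ = 3011, mean = 3011/10 = 301.100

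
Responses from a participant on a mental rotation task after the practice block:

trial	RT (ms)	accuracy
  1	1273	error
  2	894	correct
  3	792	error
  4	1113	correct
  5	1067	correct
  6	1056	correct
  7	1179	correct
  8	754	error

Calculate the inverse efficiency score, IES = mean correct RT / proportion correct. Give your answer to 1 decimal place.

1698.9 ms

Correct trials (n=5): 894, 1113, 1067, 1056, 1179
Mean correct RT = 5309/5 = 1061.8000 ms
Proportion correct = 5/8
IES = 1061.8000 / (5/8) = 1698.880 ms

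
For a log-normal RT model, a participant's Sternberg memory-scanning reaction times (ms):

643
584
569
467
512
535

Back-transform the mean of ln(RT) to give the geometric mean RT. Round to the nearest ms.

549 ms

ln(RT): 6.4661, 6.3699, 6.3439, 6.1463, 6.2383, 6.2823
Mean ln(RT) = 37.8468/6 = 6.30781
Geometric mean = exp(6.30781) = 548.84 ms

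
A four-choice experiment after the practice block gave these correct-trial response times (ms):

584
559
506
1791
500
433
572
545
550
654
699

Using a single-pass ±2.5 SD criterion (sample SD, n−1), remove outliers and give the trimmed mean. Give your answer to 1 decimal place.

560.2 ms

n = 11, ΣRT = 7393, M = 672.091
Σ(x−M)² = 1429000.91; s = √(1429000.91/10) = 378.021
Cutoffs: 672.091 ± 2.5·378.021 → [-273.0, 1617.1]
Outside: 1791 → excluded.
Retained (n=10): Σ = 5602, mean = 5602/10 = 560.200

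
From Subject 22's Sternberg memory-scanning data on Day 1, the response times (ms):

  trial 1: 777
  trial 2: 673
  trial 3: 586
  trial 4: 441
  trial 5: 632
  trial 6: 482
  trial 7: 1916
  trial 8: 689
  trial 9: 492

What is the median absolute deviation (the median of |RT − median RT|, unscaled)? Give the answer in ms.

140 ms

Sorted: 441, 482, 492, 586, 632, 673, 689, 777, 1916 → median = 632
|x − 632|: 145, 41, 46, 191, 0, 150, 1284, 57, 140
Sorted deviations: 0, 41, 46, 57, 140, 145, 150, 191, 1284 → MAD = 140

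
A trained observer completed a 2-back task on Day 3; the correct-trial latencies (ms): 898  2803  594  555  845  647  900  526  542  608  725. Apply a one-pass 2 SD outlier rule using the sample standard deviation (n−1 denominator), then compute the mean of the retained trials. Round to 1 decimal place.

n = 11, ΣRT = 9643, M = 876.636
Σ(x−M)² = 4279032.55; s = √(4279032.55/10) = 654.143
Cutoffs: 876.636 ± 2·654.143 → [-431.6, 2184.9]
Outside: 2803 → excluded.
Retained (n=10): Σ = 6840, mean = 6840/10 = 684.000

684.0 ms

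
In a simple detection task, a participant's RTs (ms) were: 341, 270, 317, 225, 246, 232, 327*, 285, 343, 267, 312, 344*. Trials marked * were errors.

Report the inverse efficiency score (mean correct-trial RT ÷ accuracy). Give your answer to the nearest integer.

Correct trials (n=10): 341, 270, 317, 225, 246, 232, 285, 343, 267, 312
Mean correct RT = 2838/10 = 283.8000 ms
Proportion correct = 10/12
IES = 283.8000 / (10/12) = 340.560 ms

341 ms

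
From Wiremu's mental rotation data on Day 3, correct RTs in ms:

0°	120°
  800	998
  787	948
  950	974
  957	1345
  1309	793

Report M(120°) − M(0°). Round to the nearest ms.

M(0°) = 4803/5 = 960.600
M(120°) = 5058/5 = 1011.600
Difference = 1011.600 − 960.600 = 51.000 ms

51 ms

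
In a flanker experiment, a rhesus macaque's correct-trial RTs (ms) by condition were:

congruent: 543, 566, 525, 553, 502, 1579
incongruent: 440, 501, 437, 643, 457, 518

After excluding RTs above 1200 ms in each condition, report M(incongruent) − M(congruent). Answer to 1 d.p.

-38.5 ms

congruent: exclude 1579
M(congruent) = 2689/5 = 537.800
M(incongruent) = 2996/6 = 499.333
Difference = 499.333 − 537.800 = -38.467 ms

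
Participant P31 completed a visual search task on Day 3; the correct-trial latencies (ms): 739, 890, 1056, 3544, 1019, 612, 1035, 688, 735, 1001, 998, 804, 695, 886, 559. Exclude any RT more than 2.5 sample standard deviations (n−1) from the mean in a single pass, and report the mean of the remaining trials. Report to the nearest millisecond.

837 ms

n = 15, ΣRT = 15261, M = 1017.400
Σ(x−M)² = 7209373.60; s = √(7209373.60/14) = 717.604
Cutoffs: 1017.400 ± 2.5·717.604 → [-776.6, 2811.4]
Outside: 3544 → excluded.
Retained (n=14): Σ = 11717, mean = 11717/14 = 836.929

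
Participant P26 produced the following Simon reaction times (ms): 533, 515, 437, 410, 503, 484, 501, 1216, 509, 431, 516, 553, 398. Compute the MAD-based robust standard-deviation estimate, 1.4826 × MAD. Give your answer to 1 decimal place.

Sorted: 398, 410, 431, 437, 484, 501, 503, 509, 515, 516, 533, 553, 1216 → median = 503
|x − 503| sorted: 0, 2, 6, 12, 13, 19, 30, 50, 66, 72, 93, 105, 713 → MAD = 30
Robust SD ≈ 1.4826 × 30 = 44.478

44.5 ms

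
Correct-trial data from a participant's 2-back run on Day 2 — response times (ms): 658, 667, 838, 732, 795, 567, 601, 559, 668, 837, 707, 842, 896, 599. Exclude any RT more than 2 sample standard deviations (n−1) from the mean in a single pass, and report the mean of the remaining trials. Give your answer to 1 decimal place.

711.9 ms

n = 14, ΣRT = 9966, M = 711.857
Σ(x−M)² = 165971.71; s = √(165971.71/13) = 112.991
Cutoffs: 711.857 ± 2·112.991 → [485.9, 937.8]
No RTs fall outside the cutoffs; all 14 retained. Mean = 9966/14 = 711.857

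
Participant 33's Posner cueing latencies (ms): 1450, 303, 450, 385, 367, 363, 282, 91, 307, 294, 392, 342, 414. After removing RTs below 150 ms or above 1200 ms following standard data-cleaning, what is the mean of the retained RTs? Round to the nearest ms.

Excluded: 91, 1450
Retained (n=11): Σ = 3899
Mean = 3899/11 = 354.4545

354 ms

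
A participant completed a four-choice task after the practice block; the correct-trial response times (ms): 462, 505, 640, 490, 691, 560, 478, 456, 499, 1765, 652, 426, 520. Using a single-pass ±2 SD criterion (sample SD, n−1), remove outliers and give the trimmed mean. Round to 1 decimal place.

n = 13, ΣRT = 8144, M = 626.462
Σ(x−M)² = 1484973.23; s = √(1484973.23/12) = 351.778
Cutoffs: 626.462 ± 2·351.778 → [-77.1, 1330.0]
Outside: 1765 → excluded.
Retained (n=12): Σ = 6379, mean = 6379/12 = 531.583

531.6 ms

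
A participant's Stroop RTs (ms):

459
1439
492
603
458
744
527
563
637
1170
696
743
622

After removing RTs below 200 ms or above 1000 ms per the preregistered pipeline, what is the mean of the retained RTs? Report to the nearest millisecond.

Excluded: 1170, 1439
Retained (n=11): Σ = 6544
Mean = 6544/11 = 594.9091

595 ms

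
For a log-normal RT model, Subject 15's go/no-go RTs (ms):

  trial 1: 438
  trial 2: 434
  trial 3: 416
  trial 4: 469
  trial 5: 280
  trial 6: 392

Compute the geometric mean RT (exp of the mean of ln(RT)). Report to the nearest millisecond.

400 ms

ln(RT): 6.0822, 6.0730, 6.0307, 6.1506, 5.6348, 5.9713
Mean ln(RT) = 35.9426/6 = 5.99043
Geometric mean = exp(5.99043) = 399.59 ms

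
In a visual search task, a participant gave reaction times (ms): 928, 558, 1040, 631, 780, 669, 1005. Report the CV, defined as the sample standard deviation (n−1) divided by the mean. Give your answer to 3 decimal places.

0.239

n = 7, Σ = 5611, M = 801.5714
Σ(x−M)² = 220677.714; s = √(220677.714/6) = 191.7801
CV = 191.7801 / 801.5714 = 0.23926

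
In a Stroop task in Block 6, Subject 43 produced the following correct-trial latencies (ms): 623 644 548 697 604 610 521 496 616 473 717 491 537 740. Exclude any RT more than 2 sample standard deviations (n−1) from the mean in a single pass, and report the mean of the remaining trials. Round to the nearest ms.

n = 14, ΣRT = 8317, M = 594.071
Σ(x−M)² = 96782.93; s = √(96782.93/13) = 86.283
Cutoffs: 594.071 ± 2·86.283 → [421.5, 766.6]
No RTs fall outside the cutoffs; all 14 retained. Mean = 8317/14 = 594.071

594 ms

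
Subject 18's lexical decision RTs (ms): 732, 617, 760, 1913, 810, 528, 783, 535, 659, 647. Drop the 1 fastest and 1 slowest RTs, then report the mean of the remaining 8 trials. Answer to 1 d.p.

Sorted: 528, 535, 617, 647, 659, 732, 760, 783, 810, 1913
Drop lowest 1 (528) and highest 1 (1913)
Remaining (n=8): Σ = 5543, mean = 5543/8 = 692.875

692.9 ms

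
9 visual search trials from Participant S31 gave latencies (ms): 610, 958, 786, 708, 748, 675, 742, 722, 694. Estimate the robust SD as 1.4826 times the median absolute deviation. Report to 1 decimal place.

Sorted: 610, 675, 694, 708, 722, 742, 748, 786, 958 → median = 722
|x − 722| sorted: 0, 14, 20, 26, 28, 47, 64, 112, 236 → MAD = 28
Robust SD ≈ 1.4826 × 28 = 41.513

41.5 ms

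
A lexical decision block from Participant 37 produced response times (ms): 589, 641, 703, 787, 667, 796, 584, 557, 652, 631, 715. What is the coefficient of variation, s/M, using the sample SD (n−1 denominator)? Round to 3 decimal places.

n = 11, Σ = 7322, M = 665.6364
Σ(x−M)² = 61890.545; s = √(61890.545/10) = 78.6705
CV = 78.6705 / 665.6364 = 0.11819

0.118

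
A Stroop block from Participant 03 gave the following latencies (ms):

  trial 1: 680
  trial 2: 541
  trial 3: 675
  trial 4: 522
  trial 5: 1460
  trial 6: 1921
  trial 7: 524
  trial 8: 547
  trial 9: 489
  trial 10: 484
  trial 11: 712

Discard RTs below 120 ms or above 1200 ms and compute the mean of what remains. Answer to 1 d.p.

574.9 ms

Excluded: 1460, 1921
Retained (n=9): Σ = 5174
Mean = 5174/9 = 574.8889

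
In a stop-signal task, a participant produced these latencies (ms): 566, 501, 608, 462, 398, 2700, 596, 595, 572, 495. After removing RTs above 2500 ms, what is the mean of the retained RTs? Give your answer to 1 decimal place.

532.6 ms

Excluded: 2700
Retained (n=9): Σ = 4793
Mean = 4793/9 = 532.5556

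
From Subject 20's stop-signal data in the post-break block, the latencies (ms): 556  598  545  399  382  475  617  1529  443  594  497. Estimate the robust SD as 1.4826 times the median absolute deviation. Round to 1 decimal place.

103.8 ms

Sorted: 382, 399, 443, 475, 497, 545, 556, 594, 598, 617, 1529 → median = 545
|x − 545| sorted: 0, 11, 48, 49, 53, 70, 72, 102, 146, 163, 984 → MAD = 70
Robust SD ≈ 1.4826 × 70 = 103.782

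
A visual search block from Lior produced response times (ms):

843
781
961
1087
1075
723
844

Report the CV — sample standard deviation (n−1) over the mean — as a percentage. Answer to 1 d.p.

n = 7, Σ = 6314, M = 902.0000
Σ(x−M)² = 121162.000; s = √(121162.000/6) = 142.1044
CV = 142.1044 / 902.0000 = 0.15754 = 15.754%

15.8%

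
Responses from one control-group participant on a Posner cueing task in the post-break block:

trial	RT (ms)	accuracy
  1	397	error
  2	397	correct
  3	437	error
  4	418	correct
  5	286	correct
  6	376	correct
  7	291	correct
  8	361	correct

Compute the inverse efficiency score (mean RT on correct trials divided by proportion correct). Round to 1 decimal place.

Correct trials (n=6): 397, 418, 286, 376, 291, 361
Mean correct RT = 2129/6 = 354.8333 ms
Proportion correct = 6/8
IES = 354.8333 / (6/8) = 473.111 ms

473.1 ms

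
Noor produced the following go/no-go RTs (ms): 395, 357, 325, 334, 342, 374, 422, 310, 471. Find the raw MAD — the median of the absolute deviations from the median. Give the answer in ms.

Sorted: 310, 325, 334, 342, 357, 374, 395, 422, 471 → median = 357
|x − 357|: 38, 0, 32, 23, 15, 17, 65, 47, 114
Sorted deviations: 0, 15, 17, 23, 32, 38, 47, 65, 114 → MAD = 32

32 ms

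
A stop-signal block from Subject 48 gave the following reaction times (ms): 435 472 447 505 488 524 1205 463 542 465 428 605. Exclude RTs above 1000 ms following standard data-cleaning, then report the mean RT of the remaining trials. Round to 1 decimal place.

Excluded: 1205
Retained (n=11): Σ = 5374
Mean = 5374/11 = 488.5455

488.5 ms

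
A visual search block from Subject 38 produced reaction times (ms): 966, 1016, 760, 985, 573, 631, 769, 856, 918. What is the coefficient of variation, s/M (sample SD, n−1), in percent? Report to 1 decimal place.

n = 9, Σ = 7474, M = 830.4444
Σ(x−M)² = 199806.222; s = √(199806.222/8) = 158.0373
CV = 158.0373 / 830.4444 = 0.19030 = 19.030%

19.0%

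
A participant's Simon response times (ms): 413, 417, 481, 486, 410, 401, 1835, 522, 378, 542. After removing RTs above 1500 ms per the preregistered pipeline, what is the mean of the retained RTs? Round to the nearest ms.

Excluded: 1835
Retained (n=9): Σ = 4050
Mean = 4050/9 = 450.0000

450 ms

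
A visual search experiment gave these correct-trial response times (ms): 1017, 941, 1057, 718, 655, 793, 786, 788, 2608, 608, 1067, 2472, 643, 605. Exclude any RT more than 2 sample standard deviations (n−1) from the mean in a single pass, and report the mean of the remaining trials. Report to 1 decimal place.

n = 14, ΣRT = 14758, M = 1054.143
Σ(x−M)² = 5492191.71; s = √(5492191.71/13) = 649.982
Cutoffs: 1054.143 ± 2·649.982 → [-245.8, 2354.1]
Outside: 2472, 2608 → excluded.
Retained (n=12): Σ = 9678, mean = 9678/12 = 806.500

806.5 ms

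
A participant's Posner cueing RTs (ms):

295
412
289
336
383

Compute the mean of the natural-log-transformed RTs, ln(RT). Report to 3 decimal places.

ln(RT): 5.6870, 6.0210, 5.6664, 5.8171, 5.9480
Σ ln(RT) = 29.1396
Mean = 29.1396/5 = 5.82791

5.828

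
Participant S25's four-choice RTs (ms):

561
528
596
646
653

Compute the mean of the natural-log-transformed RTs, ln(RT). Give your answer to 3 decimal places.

6.388

ln(RT): 6.3297, 6.2691, 6.3902, 6.4708, 6.4816
Σ ln(RT) = 31.9414
Mean = 31.9414/5 = 6.38829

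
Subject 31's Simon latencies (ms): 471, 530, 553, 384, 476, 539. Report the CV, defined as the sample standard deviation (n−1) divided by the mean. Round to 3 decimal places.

0.128

n = 6, Σ = 2953, M = 492.1667
Σ(x−M)² = 19734.833; s = √(19734.833/5) = 62.8249
CV = 62.8249 / 492.1667 = 0.12765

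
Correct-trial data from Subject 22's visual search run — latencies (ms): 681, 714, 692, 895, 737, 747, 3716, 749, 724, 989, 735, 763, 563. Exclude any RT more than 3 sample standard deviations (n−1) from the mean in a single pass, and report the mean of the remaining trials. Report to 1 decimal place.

749.1 ms

n = 13, ΣRT = 12705, M = 977.308
Σ(x−M)² = 8249246.77; s = √(8249246.77/12) = 829.118
Cutoffs: 977.308 ± 3·829.118 → [-1510.0, 3464.7]
Outside: 3716 → excluded.
Retained (n=12): Σ = 8989, mean = 8989/12 = 749.083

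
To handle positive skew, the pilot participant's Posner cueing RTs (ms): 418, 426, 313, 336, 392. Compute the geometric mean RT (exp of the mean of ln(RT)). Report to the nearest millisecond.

ln(RT): 6.0355, 6.0544, 5.7462, 5.8171, 5.9713
Mean ln(RT) = 29.6245/5 = 5.92490
Geometric mean = exp(5.92490) = 374.24 ms

374 ms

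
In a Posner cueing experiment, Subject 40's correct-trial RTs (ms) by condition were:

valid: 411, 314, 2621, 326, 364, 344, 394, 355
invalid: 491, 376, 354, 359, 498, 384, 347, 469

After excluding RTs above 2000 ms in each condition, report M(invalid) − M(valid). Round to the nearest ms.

valid: exclude 2621
M(valid) = 2508/7 = 358.286
M(invalid) = 3278/8 = 409.750
Difference = 409.750 − 358.286 = 51.464 ms

51 ms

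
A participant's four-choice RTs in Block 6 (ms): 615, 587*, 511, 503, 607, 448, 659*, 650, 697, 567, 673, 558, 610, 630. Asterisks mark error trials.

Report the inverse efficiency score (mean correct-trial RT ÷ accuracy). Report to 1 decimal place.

Correct trials (n=12): 615, 511, 503, 607, 448, 650, 697, 567, 673, 558, 610, 630
Mean correct RT = 7069/12 = 589.0833 ms
Proportion correct = 12/14
IES = 589.0833 / (12/14) = 687.264 ms

687.3 ms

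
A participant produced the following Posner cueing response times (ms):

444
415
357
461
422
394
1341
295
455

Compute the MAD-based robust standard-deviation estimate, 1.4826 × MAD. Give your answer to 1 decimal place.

48.9 ms

Sorted: 295, 357, 394, 415, 422, 444, 455, 461, 1341 → median = 422
|x − 422| sorted: 0, 7, 22, 28, 33, 39, 65, 127, 919 → MAD = 33
Robust SD ≈ 1.4826 × 33 = 48.926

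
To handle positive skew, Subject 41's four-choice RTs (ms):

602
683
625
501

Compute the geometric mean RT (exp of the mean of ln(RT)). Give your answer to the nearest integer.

ln(RT): 6.4003, 6.5265, 6.4378, 6.2166
Mean ln(RT) = 25.5811/4 = 6.39528
Geometric mean = exp(6.39528) = 599.01 ms

599 ms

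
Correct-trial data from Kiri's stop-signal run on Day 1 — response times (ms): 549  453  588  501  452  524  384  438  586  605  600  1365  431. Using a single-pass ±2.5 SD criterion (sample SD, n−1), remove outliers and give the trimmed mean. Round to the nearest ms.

n = 13, ΣRT = 7476, M = 575.077
Σ(x−M)² = 740666.92; s = √(740666.92/12) = 248.440
Cutoffs: 575.077 ± 2.5·248.440 → [-46.0, 1196.2]
Outside: 1365 → excluded.
Retained (n=12): Σ = 6111, mean = 6111/12 = 509.250

509 ms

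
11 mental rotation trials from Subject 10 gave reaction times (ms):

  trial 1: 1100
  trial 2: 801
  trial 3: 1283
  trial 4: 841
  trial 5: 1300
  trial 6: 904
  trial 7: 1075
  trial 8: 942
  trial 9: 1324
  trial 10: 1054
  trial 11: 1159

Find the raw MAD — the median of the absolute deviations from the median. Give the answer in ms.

Sorted: 801, 841, 904, 942, 1054, 1075, 1100, 1159, 1283, 1300, 1324 → median = 1075
|x − 1075|: 25, 274, 208, 234, 225, 171, 0, 133, 249, 21, 84
Sorted deviations: 0, 21, 25, 84, 133, 171, 208, 225, 234, 249, 274 → MAD = 171

171 ms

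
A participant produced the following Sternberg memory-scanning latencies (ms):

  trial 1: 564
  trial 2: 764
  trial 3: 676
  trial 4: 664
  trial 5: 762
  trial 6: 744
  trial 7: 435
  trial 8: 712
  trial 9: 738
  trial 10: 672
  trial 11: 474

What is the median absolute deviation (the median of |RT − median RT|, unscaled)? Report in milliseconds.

68 ms

Sorted: 435, 474, 564, 664, 672, 676, 712, 738, 744, 762, 764 → median = 676
|x − 676|: 112, 88, 0, 12, 86, 68, 241, 36, 62, 4, 202
Sorted deviations: 0, 4, 12, 36, 62, 68, 86, 88, 112, 202, 241 → MAD = 68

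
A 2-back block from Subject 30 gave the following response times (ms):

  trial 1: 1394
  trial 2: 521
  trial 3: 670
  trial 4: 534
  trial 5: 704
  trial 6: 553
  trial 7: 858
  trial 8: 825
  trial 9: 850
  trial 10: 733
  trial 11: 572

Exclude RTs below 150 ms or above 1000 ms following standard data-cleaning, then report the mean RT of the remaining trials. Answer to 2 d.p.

Excluded: 1394
Retained (n=10): Σ = 6820
Mean = 6820/10 = 682.0000

682.00 ms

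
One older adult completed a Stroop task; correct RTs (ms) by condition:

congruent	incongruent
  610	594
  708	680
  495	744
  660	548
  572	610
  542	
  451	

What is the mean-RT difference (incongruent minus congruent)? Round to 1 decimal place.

M(congruent) = 4038/7 = 576.857
M(incongruent) = 3176/5 = 635.200
Difference = 635.200 − 576.857 = 58.343 ms

58.3 ms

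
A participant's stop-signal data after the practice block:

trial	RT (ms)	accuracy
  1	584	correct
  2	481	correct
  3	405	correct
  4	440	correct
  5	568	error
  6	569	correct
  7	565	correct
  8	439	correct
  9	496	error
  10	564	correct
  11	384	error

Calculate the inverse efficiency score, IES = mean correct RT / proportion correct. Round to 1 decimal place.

695.6 ms

Correct trials (n=8): 584, 481, 405, 440, 569, 565, 439, 564
Mean correct RT = 4047/8 = 505.8750 ms
Proportion correct = 8/11
IES = 505.8750 / (8/11) = 695.578 ms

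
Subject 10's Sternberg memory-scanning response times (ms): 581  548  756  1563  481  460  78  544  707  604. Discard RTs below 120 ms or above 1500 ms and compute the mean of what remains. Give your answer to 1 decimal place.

585.1 ms

Excluded: 78, 1563
Retained (n=8): Σ = 4681
Mean = 4681/8 = 585.1250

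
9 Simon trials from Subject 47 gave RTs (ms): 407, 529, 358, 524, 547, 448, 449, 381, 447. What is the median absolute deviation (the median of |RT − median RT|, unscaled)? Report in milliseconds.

Sorted: 358, 381, 407, 447, 448, 449, 524, 529, 547 → median = 448
|x − 448|: 41, 81, 90, 76, 99, 0, 1, 67, 1
Sorted deviations: 0, 1, 1, 41, 67, 76, 81, 90, 99 → MAD = 67

67 ms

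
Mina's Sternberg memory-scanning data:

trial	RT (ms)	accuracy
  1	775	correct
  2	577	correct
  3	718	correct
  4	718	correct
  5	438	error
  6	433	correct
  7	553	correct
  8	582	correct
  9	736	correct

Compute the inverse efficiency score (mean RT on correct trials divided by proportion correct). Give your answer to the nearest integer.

Correct trials (n=8): 775, 577, 718, 718, 433, 553, 582, 736
Mean correct RT = 5092/8 = 636.5000 ms
Proportion correct = 8/9
IES = 636.5000 / (8/9) = 716.062 ms

716 ms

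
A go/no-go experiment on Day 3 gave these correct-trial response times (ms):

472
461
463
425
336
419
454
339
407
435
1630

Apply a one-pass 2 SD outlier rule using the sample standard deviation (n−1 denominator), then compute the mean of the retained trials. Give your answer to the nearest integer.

421 ms

n = 11, ΣRT = 5841, M = 531.000
Σ(x−M)² = 1349996.00; s = √(1349996.00/10) = 367.423
Cutoffs: 531.000 ± 2·367.423 → [-203.8, 1265.8]
Outside: 1630 → excluded.
Retained (n=10): Σ = 4211, mean = 4211/10 = 421.100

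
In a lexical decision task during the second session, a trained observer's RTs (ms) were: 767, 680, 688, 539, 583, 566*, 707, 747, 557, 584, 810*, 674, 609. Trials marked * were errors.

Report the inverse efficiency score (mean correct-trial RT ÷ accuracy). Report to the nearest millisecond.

767 ms

Correct trials (n=11): 767, 680, 688, 539, 583, 707, 747, 557, 584, 674, 609
Mean correct RT = 7135/11 = 648.6364 ms
Proportion correct = 11/13
IES = 648.6364 / (11/13) = 766.570 ms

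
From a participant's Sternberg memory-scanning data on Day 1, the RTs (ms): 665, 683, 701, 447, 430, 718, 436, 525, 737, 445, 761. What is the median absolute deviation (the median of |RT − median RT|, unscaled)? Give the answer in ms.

96 ms

Sorted: 430, 436, 445, 447, 525, 665, 683, 701, 718, 737, 761 → median = 665
|x − 665|: 0, 18, 36, 218, 235, 53, 229, 140, 72, 220, 96
Sorted deviations: 0, 18, 36, 53, 72, 96, 140, 218, 220, 229, 235 → MAD = 96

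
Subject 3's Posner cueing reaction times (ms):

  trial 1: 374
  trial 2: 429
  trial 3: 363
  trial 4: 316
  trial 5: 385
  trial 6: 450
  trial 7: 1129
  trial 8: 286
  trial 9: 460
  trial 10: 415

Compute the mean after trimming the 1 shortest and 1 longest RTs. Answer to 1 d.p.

Sorted: 286, 316, 363, 374, 385, 415, 429, 450, 460, 1129
Drop lowest 1 (286) and highest 1 (1129)
Remaining (n=8): Σ = 3192, mean = 3192/8 = 399.000

399.0 ms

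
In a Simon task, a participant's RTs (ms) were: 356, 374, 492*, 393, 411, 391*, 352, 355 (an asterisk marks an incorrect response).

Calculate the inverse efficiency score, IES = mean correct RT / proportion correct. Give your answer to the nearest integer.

Correct trials (n=6): 356, 374, 393, 411, 352, 355
Mean correct RT = 2241/6 = 373.5000 ms
Proportion correct = 6/8
IES = 373.5000 / (6/8) = 498.000 ms

498 ms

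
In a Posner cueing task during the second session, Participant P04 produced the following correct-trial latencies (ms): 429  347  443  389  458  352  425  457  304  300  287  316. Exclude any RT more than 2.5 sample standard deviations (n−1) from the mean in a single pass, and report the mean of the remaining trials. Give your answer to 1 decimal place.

n = 12, ΣRT = 4507, M = 375.583
Σ(x−M)² = 47048.92; s = √(47048.92/11) = 65.400
Cutoffs: 375.583 ± 2.5·65.400 → [212.1, 539.1]
No RTs fall outside the cutoffs; all 12 retained. Mean = 4507/12 = 375.583

375.6 ms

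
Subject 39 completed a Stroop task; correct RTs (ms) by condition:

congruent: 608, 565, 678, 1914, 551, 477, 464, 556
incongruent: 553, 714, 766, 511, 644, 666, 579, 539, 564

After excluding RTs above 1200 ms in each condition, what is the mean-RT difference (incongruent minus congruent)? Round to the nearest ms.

congruent: exclude 1914
M(congruent) = 3899/7 = 557.000
M(incongruent) = 5536/9 = 615.111
Difference = 615.111 − 557.000 = 58.111 ms

58 ms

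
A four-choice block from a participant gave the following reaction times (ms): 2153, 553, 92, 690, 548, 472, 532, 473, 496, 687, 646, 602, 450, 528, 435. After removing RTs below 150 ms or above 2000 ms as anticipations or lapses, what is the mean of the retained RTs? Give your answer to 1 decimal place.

547.1 ms

Excluded: 92, 2153
Retained (n=13): Σ = 7112
Mean = 7112/13 = 547.0769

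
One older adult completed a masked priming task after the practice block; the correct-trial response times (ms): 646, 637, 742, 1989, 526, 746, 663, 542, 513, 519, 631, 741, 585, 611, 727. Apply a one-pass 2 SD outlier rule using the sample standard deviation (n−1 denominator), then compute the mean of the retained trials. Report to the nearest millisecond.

631 ms

n = 15, ΣRT = 10818, M = 721.200
Σ(x−M)² = 1818200.40; s = √(1818200.40/14) = 360.377
Cutoffs: 721.200 ± 2·360.377 → [0.4, 1442.0]
Outside: 1989 → excluded.
Retained (n=14): Σ = 8829, mean = 8829/14 = 630.643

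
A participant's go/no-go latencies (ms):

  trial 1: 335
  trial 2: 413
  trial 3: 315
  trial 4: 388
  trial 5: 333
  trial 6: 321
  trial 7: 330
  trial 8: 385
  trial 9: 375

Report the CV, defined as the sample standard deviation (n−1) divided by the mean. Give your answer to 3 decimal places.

n = 9, Σ = 3195, M = 355.0000
Σ(x−M)² = 10018.000; s = √(10018.000/8) = 35.3871
CV = 35.3871 / 355.0000 = 0.09968

0.100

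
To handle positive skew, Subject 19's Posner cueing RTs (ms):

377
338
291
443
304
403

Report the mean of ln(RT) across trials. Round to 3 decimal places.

ln(RT): 5.9322, 5.8230, 5.6733, 6.0936, 5.7170, 5.9989
Σ ln(RT) = 35.2381
Mean = 35.2381/6 = 5.87302

5.873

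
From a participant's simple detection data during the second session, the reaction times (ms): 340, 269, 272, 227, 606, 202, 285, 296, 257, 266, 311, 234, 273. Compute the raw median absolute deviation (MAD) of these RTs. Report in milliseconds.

Sorted: 202, 227, 234, 257, 266, 269, 272, 273, 285, 296, 311, 340, 606 → median = 272
|x − 272|: 68, 3, 0, 45, 334, 70, 13, 24, 15, 6, 39, 38, 1
Sorted deviations: 0, 1, 3, 6, 13, 15, 24, 38, 39, 45, 68, 70, 334 → MAD = 24

24 ms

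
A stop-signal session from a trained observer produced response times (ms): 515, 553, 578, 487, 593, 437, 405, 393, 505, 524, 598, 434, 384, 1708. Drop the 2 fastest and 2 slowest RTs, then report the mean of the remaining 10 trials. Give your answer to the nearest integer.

503 ms

Sorted: 384, 393, 405, 434, 437, 487, 505, 515, 524, 553, 578, 593, 598, 1708
Drop lowest 2 (384, 393) and highest 2 (598, 1708)
Remaining (n=10): Σ = 5031, mean = 5031/10 = 503.100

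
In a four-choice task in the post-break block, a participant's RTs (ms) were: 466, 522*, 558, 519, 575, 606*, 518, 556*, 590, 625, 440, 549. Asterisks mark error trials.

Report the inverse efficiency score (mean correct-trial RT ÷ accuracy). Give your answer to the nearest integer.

717 ms

Correct trials (n=9): 466, 558, 519, 575, 518, 590, 625, 440, 549
Mean correct RT = 4840/9 = 537.7778 ms
Proportion correct = 9/12
IES = 537.7778 / (9/12) = 717.037 ms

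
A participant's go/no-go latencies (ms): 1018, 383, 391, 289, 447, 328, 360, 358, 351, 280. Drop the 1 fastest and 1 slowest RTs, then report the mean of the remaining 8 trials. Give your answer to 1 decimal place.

Sorted: 280, 289, 328, 351, 358, 360, 383, 391, 447, 1018
Drop lowest 1 (280) and highest 1 (1018)
Remaining (n=8): Σ = 2907, mean = 2907/8 = 363.375

363.4 ms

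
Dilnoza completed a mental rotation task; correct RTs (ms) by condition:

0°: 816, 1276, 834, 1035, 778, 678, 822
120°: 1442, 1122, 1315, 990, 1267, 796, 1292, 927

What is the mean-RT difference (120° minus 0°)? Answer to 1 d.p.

252.6 ms

M(0°) = 6239/7 = 891.286
M(120°) = 9151/8 = 1143.875
Difference = 1143.875 − 891.286 = 252.589 ms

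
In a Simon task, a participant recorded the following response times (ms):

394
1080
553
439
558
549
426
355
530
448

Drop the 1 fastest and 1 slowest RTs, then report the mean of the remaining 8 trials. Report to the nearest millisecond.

487 ms

Sorted: 355, 394, 426, 439, 448, 530, 549, 553, 558, 1080
Drop lowest 1 (355) and highest 1 (1080)
Remaining (n=8): Σ = 3897, mean = 3897/8 = 487.125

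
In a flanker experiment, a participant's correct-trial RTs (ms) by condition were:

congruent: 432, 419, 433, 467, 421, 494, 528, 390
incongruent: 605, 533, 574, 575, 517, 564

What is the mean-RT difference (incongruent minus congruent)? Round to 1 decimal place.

M(congruent) = 3584/8 = 448.000
M(incongruent) = 3368/6 = 561.333
Difference = 561.333 − 448.000 = 113.333 ms

113.3 ms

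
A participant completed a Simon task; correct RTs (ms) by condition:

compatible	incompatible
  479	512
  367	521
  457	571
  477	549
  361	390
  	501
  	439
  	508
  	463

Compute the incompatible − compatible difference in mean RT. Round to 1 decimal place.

66.7 ms

M(compatible) = 2141/5 = 428.200
M(incompatible) = 4454/9 = 494.889
Difference = 494.889 − 428.200 = 66.689 ms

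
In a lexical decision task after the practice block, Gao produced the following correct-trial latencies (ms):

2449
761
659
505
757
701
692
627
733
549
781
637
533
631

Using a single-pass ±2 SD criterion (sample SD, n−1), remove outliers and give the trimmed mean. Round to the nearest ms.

n = 14, ΣRT = 11015, M = 786.786
Σ(x−M)² = 3072696.36; s = √(3072696.36/13) = 486.170
Cutoffs: 786.786 ± 2·486.170 → [-185.6, 1759.1]
Outside: 2449 → excluded.
Retained (n=13): Σ = 8566, mean = 8566/13 = 658.923

659 ms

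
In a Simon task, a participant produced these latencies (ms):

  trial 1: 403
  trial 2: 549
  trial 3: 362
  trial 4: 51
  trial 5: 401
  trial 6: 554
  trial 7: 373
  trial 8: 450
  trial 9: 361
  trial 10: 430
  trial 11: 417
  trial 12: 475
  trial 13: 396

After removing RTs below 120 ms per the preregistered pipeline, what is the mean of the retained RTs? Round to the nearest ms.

431 ms

Excluded: 51
Retained (n=12): Σ = 5171
Mean = 5171/12 = 430.9167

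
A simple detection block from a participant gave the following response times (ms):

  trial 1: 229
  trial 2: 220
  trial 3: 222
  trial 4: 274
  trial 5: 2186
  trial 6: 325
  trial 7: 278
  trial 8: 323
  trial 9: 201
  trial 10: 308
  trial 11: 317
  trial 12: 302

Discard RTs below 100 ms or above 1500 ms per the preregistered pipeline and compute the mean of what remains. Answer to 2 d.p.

272.64 ms

Excluded: 2186
Retained (n=11): Σ = 2999
Mean = 2999/11 = 272.6364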